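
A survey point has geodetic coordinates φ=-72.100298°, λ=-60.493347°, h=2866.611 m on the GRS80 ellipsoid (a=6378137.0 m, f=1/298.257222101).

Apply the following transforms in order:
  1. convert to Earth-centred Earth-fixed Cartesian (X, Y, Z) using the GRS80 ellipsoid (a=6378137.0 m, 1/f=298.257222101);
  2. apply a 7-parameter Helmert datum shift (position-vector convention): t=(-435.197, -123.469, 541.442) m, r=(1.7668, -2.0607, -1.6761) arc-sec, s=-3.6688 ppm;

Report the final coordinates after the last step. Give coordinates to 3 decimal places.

X=968492.860 m, Y=-1712107.950 m, Z=-6049304.655 m

start: φ=-72.100298°, λ=-60.493347°, h=2866.611 m
→ ECEF (a=6378137.000, f=1/298.257222101): X=968885.0819, Y=-1712034.7103, Z=-6049863.3076
→ Helmert 7p (PV): X=968492.8596, Y=-1712107.9502, Z=-6049304.6549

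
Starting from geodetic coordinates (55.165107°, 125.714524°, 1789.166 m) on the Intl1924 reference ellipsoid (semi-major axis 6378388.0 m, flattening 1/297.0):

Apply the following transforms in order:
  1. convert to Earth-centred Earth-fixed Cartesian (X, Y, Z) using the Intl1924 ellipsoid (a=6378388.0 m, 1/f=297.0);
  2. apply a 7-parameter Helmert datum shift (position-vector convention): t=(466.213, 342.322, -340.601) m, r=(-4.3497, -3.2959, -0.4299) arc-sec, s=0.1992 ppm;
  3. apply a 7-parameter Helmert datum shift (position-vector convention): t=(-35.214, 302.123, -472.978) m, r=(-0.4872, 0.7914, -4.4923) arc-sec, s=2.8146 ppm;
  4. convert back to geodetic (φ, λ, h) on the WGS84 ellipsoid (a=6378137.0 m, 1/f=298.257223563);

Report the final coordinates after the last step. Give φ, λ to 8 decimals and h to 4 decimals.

start: φ=55.165107°, λ=125.714524°, h=1789.166 m
→ ECEF (a=6378388.000, f=1/297.0): X=-2132266.0060, Y=2965775.3903, Z=5213479.5671
→ Helmert 7p (PV): X=-2131877.3425, Y=2966232.6888, Z=5213043.3911
→ Helmert 7p (PV): X=-2131833.9527, Y=2966601.9047, Z=5212586.2590
→ geod (Bowring, a=6378137.000): φ=55.15666596°, λ=125.70145494°, h=1484.8346 m

φ=55.15666596°, λ=125.70145494°, h=1484.8346 m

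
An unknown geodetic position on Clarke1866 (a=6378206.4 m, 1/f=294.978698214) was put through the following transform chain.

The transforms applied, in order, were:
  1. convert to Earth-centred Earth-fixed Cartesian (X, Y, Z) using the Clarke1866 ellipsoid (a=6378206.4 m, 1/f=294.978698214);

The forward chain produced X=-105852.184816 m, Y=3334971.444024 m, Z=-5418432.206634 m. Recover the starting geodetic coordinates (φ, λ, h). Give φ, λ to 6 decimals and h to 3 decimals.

start: X=-105852.1848, Y=3334971.4440, Z=-5418432.2066 m
→ geod (Bowring, a=6378206.400): φ=-58.54884200°, λ=91.81796100°, h=876.3870 m

φ=-58.548842°, λ=91.817961°, h=876.387 m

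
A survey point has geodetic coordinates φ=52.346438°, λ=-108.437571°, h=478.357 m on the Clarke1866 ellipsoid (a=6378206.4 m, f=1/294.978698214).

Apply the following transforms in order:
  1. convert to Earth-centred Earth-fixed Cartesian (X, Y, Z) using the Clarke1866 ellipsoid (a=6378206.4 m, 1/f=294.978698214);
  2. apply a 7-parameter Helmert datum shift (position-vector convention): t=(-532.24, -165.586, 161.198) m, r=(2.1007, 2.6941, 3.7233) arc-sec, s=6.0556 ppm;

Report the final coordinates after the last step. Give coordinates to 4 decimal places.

X=-1235426.6649 m, Y=-3704754.7840 m, Z=5026789.2004 m

start: φ=52.346438°, λ=-108.437571°, h=478.357 m
→ ECEF (a=6378206.400, f=1/294.978698214): X=-1235019.4715, Y=-3704493.2777, Z=5026619.1606
→ Helmert 7p (PV): X=-1235426.6649, Y=-3704754.7840, Z=5026789.2004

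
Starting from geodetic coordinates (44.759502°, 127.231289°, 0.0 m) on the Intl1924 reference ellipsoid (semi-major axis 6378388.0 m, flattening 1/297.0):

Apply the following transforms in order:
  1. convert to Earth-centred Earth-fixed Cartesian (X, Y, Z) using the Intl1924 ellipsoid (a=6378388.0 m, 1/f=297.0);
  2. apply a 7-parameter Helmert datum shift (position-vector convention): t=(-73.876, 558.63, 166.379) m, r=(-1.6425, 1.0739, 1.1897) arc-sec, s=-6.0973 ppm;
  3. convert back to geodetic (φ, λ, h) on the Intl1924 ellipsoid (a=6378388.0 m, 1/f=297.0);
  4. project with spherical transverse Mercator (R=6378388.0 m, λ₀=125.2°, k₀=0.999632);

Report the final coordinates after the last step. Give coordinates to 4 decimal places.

E=160223.4084 m, N=4982716.9093 m

start: φ=44.759502°, λ=127.231289°, h=0.000 m
→ ECEF (a=6378388.000, f=1/297.0): X=-2744833.5937, Y=3612087.0369, Z=4468490.3999
→ Helmert 7p (PV): X=-2744888.3028, Y=3612643.3939, Z=4468615.0607
→ geod (Bowring, a=6378388.000): φ=44.75728218°, λ=127.22758824°, h=425.8331 m
→ tm (R=6378388.0, λ₀=125.2°): E=160223.4084, N=4982716.9093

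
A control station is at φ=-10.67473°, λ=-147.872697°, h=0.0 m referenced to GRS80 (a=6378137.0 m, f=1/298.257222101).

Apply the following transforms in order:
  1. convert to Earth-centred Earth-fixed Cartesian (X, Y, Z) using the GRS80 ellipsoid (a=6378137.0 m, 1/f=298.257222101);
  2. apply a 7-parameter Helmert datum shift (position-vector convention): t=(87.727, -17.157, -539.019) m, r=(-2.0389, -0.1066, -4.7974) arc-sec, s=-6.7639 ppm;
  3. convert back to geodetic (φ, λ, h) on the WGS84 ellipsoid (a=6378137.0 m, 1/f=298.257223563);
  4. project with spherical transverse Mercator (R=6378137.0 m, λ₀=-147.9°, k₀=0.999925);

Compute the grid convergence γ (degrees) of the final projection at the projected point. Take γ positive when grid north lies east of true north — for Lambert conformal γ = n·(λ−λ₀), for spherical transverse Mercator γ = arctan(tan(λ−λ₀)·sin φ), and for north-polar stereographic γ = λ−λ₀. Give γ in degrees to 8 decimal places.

-0.00493346

start: φ=-10.674730°, λ=-147.872697°, h=0.000 m
→ ECEF (a=6378137.000, f=1/298.257222101): X=-5308579.4431, Y=-3333591.7839, Z=-1173668.6337
→ Helmert 7p (PV): X=-5308532.7365, Y=-3333474.5258, Z=-1174169.5057
→ geod (Bowring, a=6378137.000): φ=-10.67935048°, λ=-147.87337763°, h=-7.3497 m
→ into tm (λ₀=-147.9°): φ=-10.67935048°, λ−λ₀=0.02662237°
convergence γ = -0.00493346°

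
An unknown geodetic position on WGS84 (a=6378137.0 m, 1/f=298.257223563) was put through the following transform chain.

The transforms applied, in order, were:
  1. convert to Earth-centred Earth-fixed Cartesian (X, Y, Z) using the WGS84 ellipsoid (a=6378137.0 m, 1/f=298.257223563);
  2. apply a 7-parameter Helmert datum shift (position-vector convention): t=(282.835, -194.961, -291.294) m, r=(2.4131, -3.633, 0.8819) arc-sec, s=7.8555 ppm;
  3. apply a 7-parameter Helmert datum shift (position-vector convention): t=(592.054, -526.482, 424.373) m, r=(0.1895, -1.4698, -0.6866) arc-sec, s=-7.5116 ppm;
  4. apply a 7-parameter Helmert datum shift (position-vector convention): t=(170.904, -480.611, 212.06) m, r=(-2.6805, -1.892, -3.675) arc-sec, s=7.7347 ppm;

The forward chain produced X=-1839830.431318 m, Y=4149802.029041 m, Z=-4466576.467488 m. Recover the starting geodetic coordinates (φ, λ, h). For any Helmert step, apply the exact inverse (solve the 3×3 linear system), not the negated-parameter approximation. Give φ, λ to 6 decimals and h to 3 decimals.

start: X=-1839830.4313, Y=4149802.0290, Z=-4466576.4675 m
→ Helmert⁻¹: X=-1840102.0201, Y=4150275.8007, Z=-4466683.1652
→ Helmert⁻¹: X=-1840753.5495, Y=4150823.2306, Z=-4467131.7902
→ Helmert⁻¹: X=-1841082.8501, Y=4150941.1977, Z=-4466821.5417
→ geod (Bowring, a=6378137.000): φ=-44.72107500°, λ=113.91890600°, h=2052.6390 m

φ=-44.721075°, λ=113.918906°, h=2052.639 m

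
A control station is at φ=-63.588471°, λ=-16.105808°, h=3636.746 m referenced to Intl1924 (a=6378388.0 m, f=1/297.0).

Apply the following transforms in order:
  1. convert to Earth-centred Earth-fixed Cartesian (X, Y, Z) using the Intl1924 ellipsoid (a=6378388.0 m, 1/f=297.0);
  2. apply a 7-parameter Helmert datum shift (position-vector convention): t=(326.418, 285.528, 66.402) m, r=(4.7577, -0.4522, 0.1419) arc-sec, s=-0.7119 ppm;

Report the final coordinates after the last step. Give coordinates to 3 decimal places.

start: φ=-63.588471°, λ=-16.105808°, h=3636.746 m
→ ECEF (a=6378388.000, f=1/297.0): X=2734781.5161, Y=-789654.4499, Z=-5692840.7344
→ Helmert 7p (PV): X=2735119.0110, Y=-789235.1675, Z=-5692782.4983

X=2735119.011 m, Y=-789235.167 m, Z=-5692782.498 m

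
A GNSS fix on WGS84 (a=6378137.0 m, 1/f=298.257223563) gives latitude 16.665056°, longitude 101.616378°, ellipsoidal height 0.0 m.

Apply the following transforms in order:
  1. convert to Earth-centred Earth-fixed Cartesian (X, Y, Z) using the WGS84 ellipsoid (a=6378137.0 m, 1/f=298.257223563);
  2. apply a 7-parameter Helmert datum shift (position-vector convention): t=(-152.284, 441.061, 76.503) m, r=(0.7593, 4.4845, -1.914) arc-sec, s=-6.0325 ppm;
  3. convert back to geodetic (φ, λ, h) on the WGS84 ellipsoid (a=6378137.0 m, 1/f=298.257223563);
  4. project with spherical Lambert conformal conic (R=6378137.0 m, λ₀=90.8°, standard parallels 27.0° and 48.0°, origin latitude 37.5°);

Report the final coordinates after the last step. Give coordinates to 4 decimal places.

start: φ=16.665056°, λ=101.616378°, h=0.000 m
→ ECEF (a=6378137.000, f=1/298.257223563): X=-1230684.0228, Y=5986736.4293, Z=1817354.2039
→ Helmert 7p (PV): X=-1230733.8184, Y=5987146.1052, Z=1817468.5386
→ geod (Bowring, a=6378137.000): φ=16.66497990°, λ=101.61606195°, h=426.8240 m
→ lcc (R=6378137.0, λ₀=90.8°): E=1205906.6848, N=-2261110.2083

E=1205906.6848 m, N=-2261110.2083 m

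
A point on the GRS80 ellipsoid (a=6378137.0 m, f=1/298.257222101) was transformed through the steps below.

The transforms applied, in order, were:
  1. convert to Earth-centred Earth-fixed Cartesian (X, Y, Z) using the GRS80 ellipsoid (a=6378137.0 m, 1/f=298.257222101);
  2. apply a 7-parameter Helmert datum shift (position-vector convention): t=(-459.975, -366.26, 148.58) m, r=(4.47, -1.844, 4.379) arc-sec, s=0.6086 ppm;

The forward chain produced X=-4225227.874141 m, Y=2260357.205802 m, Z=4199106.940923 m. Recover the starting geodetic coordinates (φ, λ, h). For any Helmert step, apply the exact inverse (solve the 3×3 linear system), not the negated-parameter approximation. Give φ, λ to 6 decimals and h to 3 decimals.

start: X=-4225227.8741, Y=2260357.2058, Z=4199106.9409 m
→ Helmert⁻¹: X=-4224679.7906, Y=2260902.7759, Z=4198944.5775
→ geod (Bowring, a=6378137.000): φ=41.41919600°, λ=151.84584800°, h=2264.1490 m

φ=41.419196°, λ=151.845848°, h=2264.149 m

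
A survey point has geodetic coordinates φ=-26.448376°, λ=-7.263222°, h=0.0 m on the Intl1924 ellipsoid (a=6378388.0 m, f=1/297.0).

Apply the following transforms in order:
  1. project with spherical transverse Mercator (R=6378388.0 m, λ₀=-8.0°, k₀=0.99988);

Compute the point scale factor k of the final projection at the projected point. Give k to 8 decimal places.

0.99994627

start: φ=-26.448376°, λ=-7.263222°, h=0.000 m
→ into tm (λ₀=-8.0°): φ=-26.44837600°, λ−λ₀=0.73677800°
scale k = 0.99994627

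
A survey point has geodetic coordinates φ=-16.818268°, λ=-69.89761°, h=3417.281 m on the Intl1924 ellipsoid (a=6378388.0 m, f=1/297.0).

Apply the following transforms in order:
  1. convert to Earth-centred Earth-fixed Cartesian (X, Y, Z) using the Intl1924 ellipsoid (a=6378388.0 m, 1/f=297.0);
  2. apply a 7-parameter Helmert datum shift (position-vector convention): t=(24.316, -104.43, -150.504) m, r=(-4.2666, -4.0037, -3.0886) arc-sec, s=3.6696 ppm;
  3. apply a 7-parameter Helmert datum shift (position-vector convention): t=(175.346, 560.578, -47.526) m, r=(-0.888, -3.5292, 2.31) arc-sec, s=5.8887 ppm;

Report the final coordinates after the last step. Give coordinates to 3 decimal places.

start: φ=-16.818268°, λ=-69.897610°, h=3417.281 m
→ ECEF (a=6378388.000, f=1/297.0): X=2100191.5253, Y=-5738301.3743, Z=-1834601.7977
→ Helmert 7p (PV): X=2100173.2334, Y=-5738496.2589, Z=-1834599.5705
→ Helmert 7p (PV): X=2100456.6038, Y=-5737953.8510, Z=-1834597.2605

X=2100456.604 m, Y=-5737953.851 m, Z=-1834597.260 m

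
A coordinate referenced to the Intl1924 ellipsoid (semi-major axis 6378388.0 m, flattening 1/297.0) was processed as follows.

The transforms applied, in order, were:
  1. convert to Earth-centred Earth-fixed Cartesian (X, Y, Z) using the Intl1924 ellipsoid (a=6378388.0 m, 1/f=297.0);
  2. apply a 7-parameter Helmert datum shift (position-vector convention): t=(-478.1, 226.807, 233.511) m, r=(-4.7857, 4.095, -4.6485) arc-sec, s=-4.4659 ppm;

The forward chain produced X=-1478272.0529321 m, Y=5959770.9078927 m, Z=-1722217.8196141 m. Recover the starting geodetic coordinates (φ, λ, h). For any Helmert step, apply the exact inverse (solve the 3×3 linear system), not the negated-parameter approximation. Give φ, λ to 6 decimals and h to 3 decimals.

start: X=-1478272.0529, Y=5959770.9079, Z=-1722217.8196 m
→ Helmert⁻¹: X=-1477900.6670, Y=5959577.3704, Z=-1722350.0914
→ geod (Bowring, a=6378388.000): φ=-15.77006200°, λ=103.92766700°, h=273.2620 m

φ=-15.770062°, λ=103.927667°, h=273.262 m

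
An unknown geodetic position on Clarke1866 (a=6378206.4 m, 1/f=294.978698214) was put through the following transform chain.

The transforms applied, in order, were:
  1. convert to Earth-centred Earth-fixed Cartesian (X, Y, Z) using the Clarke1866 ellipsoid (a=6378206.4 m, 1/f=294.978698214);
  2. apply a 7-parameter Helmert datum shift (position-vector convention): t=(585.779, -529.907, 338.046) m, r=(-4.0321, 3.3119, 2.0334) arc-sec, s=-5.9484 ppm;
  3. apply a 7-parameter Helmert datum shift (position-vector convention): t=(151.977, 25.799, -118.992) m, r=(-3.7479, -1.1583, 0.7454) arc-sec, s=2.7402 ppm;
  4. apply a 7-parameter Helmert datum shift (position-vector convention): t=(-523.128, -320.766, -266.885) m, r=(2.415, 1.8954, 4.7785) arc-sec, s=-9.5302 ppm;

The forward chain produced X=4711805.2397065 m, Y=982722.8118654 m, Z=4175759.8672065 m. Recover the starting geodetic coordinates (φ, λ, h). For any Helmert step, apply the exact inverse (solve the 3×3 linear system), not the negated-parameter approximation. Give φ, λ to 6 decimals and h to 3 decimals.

φ=41.138350°, λ=11.788038°, h=3300.962 m

start: X=4711805.2397, Y=982722.8119, Z=4175759.8672 m
→ Helmert⁻¹: X=4712357.6756, Y=982992.6710, Z=4176098.3444
→ Helmert⁻¹: X=4712219.7899, Y=982871.2666, Z=4176197.2900
→ Helmert⁻¹: X=4711604.6794, Y=983278.9426, Z=4175978.9572
→ geod (Bowring, a=6378206.400): φ=41.13835000°, λ=11.78803800°, h=3300.9620 m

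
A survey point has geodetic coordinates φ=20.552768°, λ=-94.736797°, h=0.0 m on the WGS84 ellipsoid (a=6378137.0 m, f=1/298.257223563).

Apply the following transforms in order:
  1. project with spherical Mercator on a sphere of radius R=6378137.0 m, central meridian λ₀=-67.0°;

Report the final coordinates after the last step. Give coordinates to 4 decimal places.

E=-3087646.1183 m, N=2338630.1450 m

start: φ=20.552768°, λ=-94.736797°, h=0.000 m
→ merc (R=6378137.0, λ₀=-67.0°): E=-3087646.1183, N=2338630.1450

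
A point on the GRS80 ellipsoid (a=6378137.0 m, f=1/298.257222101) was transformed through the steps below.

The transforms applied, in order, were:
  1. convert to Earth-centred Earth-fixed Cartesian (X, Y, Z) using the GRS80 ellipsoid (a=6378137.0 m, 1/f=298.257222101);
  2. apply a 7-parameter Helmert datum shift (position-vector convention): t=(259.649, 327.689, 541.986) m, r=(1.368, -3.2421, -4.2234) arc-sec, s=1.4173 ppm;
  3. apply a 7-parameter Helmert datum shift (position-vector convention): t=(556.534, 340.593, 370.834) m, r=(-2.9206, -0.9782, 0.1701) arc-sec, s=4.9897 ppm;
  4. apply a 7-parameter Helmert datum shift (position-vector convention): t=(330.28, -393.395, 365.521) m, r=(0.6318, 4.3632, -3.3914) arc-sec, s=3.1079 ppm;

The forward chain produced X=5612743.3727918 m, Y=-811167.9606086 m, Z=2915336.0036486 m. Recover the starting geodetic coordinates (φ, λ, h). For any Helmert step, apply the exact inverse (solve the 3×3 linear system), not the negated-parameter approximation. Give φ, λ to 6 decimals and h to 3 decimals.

start: X=5612743.3728, Y=-811167.9606, Z=2915336.0036 m
→ Helmert⁻¹: X=5612347.3152, Y=-810670.8387, Z=2915082.6265
→ Helmert⁻¹: X=5611775.9339, Y=-811053.2829, Z=2914659.1514
→ Helmert⁻¹: X=5611570.7456, Y=-811245.5950, Z=2914030.2122
→ geod (Bowring, a=6378137.000): φ=27.35748800°, λ=-8.22606400°, h=1254.4540 m

φ=27.357488°, λ=-8.226064°, h=1254.454 m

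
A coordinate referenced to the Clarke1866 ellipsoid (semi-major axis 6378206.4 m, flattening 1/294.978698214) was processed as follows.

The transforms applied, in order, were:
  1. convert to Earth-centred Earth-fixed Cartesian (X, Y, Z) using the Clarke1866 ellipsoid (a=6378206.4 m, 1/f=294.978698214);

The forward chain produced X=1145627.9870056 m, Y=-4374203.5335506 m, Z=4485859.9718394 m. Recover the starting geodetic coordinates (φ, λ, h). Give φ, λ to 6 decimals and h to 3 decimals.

φ=44.966289°, λ=-75.323567°, h=1930.862 m

start: X=1145627.9870, Y=-4374203.5336, Z=4485859.9718 m
→ geod (Bowring, a=6378206.400): φ=44.96628900°, λ=-75.32356700°, h=1930.8620 m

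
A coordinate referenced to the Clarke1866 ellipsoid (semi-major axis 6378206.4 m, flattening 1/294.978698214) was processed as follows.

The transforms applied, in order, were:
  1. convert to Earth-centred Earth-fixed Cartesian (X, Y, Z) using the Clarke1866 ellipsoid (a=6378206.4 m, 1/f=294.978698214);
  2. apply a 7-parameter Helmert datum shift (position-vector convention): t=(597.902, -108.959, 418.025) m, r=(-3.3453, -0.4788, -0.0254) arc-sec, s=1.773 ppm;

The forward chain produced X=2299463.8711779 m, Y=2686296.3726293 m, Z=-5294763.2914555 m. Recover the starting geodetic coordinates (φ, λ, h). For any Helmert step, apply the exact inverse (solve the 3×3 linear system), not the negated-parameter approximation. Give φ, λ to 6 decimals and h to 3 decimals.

φ=-56.446501°, λ=49.446118°, h=3902.828 m

start: X=2299463.8712, Y=2686296.3726, Z=-5294763.2915 m
→ Helmert⁻¹: X=2298849.2709, Y=2686486.7307, Z=-5295133.6937
→ geod (Bowring, a=6378206.400): φ=-56.44650100°, λ=49.44611800°, h=3902.8280 m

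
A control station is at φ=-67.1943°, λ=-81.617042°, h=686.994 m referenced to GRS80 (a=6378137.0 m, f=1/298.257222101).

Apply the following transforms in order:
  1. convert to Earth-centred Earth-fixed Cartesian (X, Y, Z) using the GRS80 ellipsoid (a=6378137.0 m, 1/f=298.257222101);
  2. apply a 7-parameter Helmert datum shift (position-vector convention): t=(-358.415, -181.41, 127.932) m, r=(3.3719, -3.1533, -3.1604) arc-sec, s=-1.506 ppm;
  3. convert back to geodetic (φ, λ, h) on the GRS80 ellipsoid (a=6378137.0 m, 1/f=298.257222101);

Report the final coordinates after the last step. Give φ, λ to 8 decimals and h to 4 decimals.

start: φ=-67.194300°, λ=-81.617042°, h=686.994 m
→ ECEF (a=6378137.000, f=1/298.257222101): X=361489.1833, Y=-2453048.5394, Z=-5857479.5291
→ Helmert 7p (PV): X=361182.1851, Y=-2453136.0392, Z=-5857377.3504
→ geod (Bowring, a=6378137.000): φ=-67.19359920°, λ=-81.62435479°, h=609.0166 m

φ=-67.19359920°, λ=-81.62435479°, h=609.0166 m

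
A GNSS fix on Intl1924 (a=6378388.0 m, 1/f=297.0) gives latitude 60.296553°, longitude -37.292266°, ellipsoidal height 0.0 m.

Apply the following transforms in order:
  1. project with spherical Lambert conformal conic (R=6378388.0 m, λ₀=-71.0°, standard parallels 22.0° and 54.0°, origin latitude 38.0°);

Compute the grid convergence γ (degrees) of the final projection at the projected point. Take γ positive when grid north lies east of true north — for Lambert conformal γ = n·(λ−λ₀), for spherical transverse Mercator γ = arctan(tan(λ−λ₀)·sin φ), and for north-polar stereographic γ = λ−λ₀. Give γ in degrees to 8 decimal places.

start: φ=60.296553°, λ=-37.292266°, h=0.000 m
→ into lcc (λ₀=-71.0°): φ=60.29655300°, λ−λ₀=33.70773400°
convergence γ = 21.03439770°

21.03439770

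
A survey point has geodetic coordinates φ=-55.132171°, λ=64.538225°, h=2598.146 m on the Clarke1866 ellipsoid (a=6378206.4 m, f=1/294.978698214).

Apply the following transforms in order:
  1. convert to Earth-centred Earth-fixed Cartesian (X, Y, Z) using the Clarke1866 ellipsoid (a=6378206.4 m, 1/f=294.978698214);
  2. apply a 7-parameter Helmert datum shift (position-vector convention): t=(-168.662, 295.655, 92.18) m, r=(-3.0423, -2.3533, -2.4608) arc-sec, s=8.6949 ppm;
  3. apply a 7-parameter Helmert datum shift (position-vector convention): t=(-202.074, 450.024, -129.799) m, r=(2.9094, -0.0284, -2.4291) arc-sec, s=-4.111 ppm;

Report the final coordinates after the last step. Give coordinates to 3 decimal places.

X=1571585.143 m, Y=3301754.713 m, Z=-5211784.292 m

start: φ=-55.132171°, λ=64.538225°, h=2598.146 m
→ ECEF (a=6378206.400, f=1/294.978698214): X=1571810.2344, Y=3301034.5247, Z=-5211738.8086
→ Helmert 7p (PV): X=1571754.0836, Y=3301263.2584, Z=-5211722.7000
→ Helmert 7p (PV): X=1571585.1433, Y=3301754.7130, Z=-5211784.2925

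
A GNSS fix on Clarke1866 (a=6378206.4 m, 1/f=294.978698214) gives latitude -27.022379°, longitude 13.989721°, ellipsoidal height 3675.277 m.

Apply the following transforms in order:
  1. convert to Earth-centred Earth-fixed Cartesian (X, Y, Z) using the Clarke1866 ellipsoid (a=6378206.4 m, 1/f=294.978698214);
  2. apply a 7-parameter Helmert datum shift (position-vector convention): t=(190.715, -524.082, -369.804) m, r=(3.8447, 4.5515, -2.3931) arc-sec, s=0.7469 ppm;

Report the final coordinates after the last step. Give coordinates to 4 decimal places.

start: φ=-27.022379°, λ=13.989721°, h=3675.277 m
→ ECEF (a=6378206.400, f=1/294.978698214): X=5520394.7505, Y=1375337.1071, Z=-2881932.6408
→ Helmert 7p (PV): X=5520541.9518, Y=1374803.7225, Z=-2882400.7763

X=5520541.9518 m, Y=1374803.7225 m, Z=-2882400.7763 m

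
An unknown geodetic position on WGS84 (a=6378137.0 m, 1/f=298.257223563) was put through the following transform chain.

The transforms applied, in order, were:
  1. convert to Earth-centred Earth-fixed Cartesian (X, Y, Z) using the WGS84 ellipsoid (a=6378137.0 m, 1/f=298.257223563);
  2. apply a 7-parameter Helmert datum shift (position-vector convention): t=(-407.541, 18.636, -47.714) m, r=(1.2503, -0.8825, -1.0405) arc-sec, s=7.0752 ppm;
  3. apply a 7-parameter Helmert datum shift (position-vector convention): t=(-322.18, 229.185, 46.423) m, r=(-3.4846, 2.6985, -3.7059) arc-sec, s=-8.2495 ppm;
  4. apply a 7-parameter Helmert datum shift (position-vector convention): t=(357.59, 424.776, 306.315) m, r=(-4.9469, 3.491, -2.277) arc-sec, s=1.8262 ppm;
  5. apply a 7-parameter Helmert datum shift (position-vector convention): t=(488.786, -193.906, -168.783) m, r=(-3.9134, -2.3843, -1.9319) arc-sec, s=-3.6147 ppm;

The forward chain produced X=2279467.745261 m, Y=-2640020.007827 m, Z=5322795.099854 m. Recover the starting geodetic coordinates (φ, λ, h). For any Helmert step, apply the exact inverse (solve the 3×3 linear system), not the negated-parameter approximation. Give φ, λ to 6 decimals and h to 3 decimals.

start: X=2279467.7453, Y=-2640020.0078, Z=5322795.0999 m
→ Helmert⁻¹: X=2279073.4525, Y=-2639915.2879, Z=5322906.6928
→ Helmert⁻¹: X=2278650.7659, Y=-2640437.7400, Z=5322565.8972
→ Helmert⁻¹: X=2278969.5585, Y=-2640737.6820, Z=5322548.5856
→ Helmert⁻¹: X=2279397.0660, Y=-2640693.8724, Z=5322564.8960
→ geod (Bowring, a=6378137.000): φ=56.93543900°, λ=-49.19986000°, h=696.6800 m

φ=56.935439°, λ=-49.199860°, h=696.680 m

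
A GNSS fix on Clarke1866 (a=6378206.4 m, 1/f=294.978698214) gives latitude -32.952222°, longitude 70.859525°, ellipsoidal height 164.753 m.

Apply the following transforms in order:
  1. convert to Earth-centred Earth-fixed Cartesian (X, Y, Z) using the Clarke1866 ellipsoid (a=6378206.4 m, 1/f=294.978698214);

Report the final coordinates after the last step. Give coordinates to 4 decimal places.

start: φ=-32.952222°, λ=70.859525°, h=164.753 m
→ ECEF (a=6378206.400, f=1/294.978698214): X=1756683.2662, Y=5061432.1837, Z=-3449420.6883

X=1756683.2662 m, Y=5061432.1837 m, Z=-3449420.6883 m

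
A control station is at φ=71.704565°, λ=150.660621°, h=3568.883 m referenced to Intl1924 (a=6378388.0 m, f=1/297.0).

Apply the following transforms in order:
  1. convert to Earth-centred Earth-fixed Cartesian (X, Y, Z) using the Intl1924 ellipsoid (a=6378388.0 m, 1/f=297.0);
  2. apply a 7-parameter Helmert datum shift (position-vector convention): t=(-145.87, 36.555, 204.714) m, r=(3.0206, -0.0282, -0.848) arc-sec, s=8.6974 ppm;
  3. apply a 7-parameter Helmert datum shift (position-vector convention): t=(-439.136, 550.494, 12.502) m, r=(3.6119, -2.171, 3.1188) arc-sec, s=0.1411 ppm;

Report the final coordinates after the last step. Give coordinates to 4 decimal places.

start: φ=71.704565°, λ=150.660621°, h=3568.883 m
→ ECEF (a=6378388.000, f=1/297.0): X=-1751745.4783, Y=984617.4365, Z=6036949.9114
→ Helmert 7p (PV): X=-1751903.3613, Y=984581.3494, Z=6037221.3108
→ Helmert 7p (PV): X=-1752421.1753, Y=984999.7752, Z=6037233.4663

X=-1752421.1753 m, Y=984999.7752 m, Z=6037233.4663 m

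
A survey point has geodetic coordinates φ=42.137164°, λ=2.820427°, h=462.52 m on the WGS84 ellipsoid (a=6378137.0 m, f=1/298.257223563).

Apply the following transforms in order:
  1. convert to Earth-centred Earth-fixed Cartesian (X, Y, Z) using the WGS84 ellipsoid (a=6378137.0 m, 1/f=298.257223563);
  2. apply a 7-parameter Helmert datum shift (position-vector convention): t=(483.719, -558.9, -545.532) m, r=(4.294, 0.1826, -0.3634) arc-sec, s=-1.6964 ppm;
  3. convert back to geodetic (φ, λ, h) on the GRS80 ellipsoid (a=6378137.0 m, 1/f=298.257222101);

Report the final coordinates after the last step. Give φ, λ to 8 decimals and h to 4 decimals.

φ=42.13077848°, λ=2.81221434°, h=423.6623 m

start: φ=42.137164°, λ=2.820427°, h=462.520 m
→ ECEF (a=6378137.000, f=1/298.257223563): X=4731395.6156, Y=233094.7451, Z=4257224.0682
→ Helmert 7p (PV): X=4731875.4878, Y=232438.4876, Z=4256671.9782
→ geod (Bowring, a=6378137.000): φ=42.13077848°, λ=2.81221434°, h=423.6623 m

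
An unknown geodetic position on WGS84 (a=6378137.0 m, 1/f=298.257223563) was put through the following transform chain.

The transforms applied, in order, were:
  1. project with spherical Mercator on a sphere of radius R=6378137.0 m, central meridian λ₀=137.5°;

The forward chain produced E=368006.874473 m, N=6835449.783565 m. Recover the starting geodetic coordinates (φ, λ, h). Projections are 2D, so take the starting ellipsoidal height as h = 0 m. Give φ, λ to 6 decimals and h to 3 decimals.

start: E=368006.8745, N=6835449.7836 m
→ merc⁻¹: φ=52.19493800°, λ=140.80586200°

φ=52.194938°, λ=140.805862°, h=0.000 m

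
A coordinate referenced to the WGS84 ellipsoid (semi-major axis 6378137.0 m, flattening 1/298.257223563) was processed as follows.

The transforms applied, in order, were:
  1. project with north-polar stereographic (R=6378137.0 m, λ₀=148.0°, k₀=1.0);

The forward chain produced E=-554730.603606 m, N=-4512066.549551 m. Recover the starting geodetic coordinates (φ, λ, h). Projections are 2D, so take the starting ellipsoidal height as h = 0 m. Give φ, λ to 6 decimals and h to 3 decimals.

start: E=-554730.6036, N=-4512066.5496 m
→ stereo⁻¹: φ=50.77023300°, λ=140.99101200°

φ=50.770233°, λ=140.991012°, h=0.000 m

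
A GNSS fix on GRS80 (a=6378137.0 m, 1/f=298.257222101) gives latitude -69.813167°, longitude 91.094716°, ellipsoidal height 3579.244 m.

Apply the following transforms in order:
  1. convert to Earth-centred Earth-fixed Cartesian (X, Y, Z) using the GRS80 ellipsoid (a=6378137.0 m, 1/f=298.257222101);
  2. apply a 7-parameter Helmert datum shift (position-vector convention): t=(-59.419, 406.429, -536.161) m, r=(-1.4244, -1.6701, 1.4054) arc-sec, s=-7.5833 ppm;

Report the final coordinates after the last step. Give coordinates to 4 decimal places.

X=-42224.2789 m, Y=2208682.4162 m, Z=-5967745.1564 m

start: φ=-69.813167°, λ=91.094716°, h=3579.244 m
→ ECEF (a=6378137.000, f=1/298.257222101): X=-42198.4490, Y=2208334.2288, Z=-5967238.6551
→ Helmert 7p (PV): X=-42224.2789, Y=2208682.4162, Z=-5967745.1564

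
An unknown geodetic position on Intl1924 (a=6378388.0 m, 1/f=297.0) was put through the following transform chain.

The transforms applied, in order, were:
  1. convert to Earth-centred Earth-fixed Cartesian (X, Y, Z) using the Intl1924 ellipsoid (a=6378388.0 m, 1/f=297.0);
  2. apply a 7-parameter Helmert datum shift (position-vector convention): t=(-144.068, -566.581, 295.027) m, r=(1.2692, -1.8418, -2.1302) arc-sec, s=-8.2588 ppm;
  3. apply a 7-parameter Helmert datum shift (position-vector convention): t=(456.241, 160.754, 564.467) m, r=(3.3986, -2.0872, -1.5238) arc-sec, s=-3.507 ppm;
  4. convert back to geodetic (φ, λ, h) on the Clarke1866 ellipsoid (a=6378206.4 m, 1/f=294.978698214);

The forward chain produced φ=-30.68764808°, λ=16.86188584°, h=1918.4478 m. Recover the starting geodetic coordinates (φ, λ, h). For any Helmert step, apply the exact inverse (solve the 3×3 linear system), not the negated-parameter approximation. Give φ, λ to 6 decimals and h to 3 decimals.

start: φ=-30.687648°, λ=16.861886°, h=1918.448 m
→ ECEF (a=6378206.400, f=1/294.978698214): X=5255410.5950, Y=1592897.8920, Z=-3236965.4801
→ Helmert⁻¹: X=5254928.2552, Y=1592728.1991, Z=-3237620.7192
→ Helmert⁻¹: X=5255070.3559, Y=1593342.2864, Z=-3237999.2160
→ geod (Bowring, a=6378388.000): φ=-30.69541100°, λ=16.86735300°, h=2057.2670 m

φ=-30.695411°, λ=16.867353°, h=2057.267 m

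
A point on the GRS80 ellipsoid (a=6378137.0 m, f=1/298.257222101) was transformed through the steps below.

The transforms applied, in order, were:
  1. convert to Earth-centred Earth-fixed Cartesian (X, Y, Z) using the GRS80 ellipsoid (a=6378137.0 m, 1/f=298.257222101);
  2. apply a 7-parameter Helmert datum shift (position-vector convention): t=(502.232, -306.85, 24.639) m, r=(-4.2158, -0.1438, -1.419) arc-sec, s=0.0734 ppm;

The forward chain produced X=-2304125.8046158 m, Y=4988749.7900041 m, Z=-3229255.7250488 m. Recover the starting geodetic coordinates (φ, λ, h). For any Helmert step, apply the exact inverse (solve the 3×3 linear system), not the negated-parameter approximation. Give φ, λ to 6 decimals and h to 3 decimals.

start: X=-2304125.8046, Y=4988749.7900, Z=-3229255.7250 m
→ Helmert⁻¹: X=-2304664.4413, Y=4989106.4193, Z=-3229176.5491
→ geod (Bowring, a=6378137.000): φ=-30.60609700°, λ=114.79407200°, h=1557.4770 m

φ=-30.606097°, λ=114.794072°, h=1557.477 m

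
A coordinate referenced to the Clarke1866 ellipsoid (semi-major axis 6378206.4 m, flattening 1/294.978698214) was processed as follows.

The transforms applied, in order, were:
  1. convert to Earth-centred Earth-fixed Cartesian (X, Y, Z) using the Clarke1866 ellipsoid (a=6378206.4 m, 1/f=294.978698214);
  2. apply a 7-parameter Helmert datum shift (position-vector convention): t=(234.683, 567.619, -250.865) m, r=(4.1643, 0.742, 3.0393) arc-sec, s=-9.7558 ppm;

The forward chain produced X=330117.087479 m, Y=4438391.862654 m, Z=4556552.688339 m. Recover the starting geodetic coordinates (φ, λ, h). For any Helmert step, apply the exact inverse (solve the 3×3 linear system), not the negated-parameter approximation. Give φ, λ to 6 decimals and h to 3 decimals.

start: X=330117.0875, Y=4438391.8627, Z=4556552.6883 m
→ Helmert⁻¹: X=329934.6237, Y=4437954.6739, Z=4556759.5976
→ geod (Bowring, a=6378206.400): φ=45.87223800°, λ=85.74823300°, h=2217.5430 m

φ=45.872238°, λ=85.748233°, h=2217.543 m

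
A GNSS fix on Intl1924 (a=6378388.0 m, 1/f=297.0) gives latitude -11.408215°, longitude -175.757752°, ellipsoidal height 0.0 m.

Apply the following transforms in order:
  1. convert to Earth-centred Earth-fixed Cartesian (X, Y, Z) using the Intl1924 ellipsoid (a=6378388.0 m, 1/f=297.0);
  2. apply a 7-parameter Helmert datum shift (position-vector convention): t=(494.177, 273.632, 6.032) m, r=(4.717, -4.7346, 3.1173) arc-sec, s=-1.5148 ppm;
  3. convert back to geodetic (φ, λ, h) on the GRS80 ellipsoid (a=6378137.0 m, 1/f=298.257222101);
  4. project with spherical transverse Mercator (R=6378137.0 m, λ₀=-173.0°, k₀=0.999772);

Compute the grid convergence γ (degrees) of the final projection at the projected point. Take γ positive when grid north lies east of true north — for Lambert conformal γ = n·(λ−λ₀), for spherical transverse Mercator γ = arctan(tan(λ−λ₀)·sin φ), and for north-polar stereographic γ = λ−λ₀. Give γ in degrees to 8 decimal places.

start: φ=-11.408215°, λ=-175.757752°, h=0.000 m
→ ECEF (a=6378388.000, f=1/297.0): X=-6236058.9972, Y=-462570.8575, Z=-1253314.9775
→ Helmert 7p (PV): X=-6235519.6144, Y=-462362.1092, Z=-1253460.7676
→ geod (Bowring, a=6378137.000): φ=-11.41017714°, λ=-175.75929399°, h=-266.1346 m
→ into tm (λ₀=-173.0°): φ=-11.41017714°, λ−λ₀=-2.75929399°
convergence γ = 0.54628100°

0.54628100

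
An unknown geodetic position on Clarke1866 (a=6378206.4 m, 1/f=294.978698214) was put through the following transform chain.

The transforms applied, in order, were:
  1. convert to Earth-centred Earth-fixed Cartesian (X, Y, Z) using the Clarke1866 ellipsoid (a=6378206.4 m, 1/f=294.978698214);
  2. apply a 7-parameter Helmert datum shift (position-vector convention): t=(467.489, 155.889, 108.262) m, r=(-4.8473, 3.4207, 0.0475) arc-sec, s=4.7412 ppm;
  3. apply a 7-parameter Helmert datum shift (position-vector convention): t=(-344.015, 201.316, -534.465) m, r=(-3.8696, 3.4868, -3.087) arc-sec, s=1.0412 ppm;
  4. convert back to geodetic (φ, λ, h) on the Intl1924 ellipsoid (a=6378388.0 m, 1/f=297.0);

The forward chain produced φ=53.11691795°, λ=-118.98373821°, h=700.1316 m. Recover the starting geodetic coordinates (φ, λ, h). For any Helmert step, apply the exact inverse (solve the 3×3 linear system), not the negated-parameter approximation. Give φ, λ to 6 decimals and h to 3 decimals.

start: φ=53.116918°, λ=-118.983738°, h=700.132 m
→ ECEF (a=6378388.000, f=1/297.0): X=-1859206.8879, Y=-3356344.2378, Z=5079024.7798
→ Helmert⁻¹: X=-1858896.5666, Y=-3356665.1721, Z=5079459.5601
→ Helmert⁻¹: X=-1859440.2469, Y=-3356924.0811, Z=5079217.4900
→ geod (Bowring, a=6378206.400): φ=53.11476500°, λ=-118.98259100°, h=1501.8140 m

φ=53.114765°, λ=-118.982591°, h=1501.814 m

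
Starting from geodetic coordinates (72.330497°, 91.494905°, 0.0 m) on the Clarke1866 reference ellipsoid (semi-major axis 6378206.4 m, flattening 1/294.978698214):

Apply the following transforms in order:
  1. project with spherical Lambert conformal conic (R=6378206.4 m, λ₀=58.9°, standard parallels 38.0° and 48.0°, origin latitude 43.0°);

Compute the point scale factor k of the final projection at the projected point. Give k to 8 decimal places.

1.18902414

start: φ=72.330497°, λ=91.494905°, h=0.000 m
→ into lcc (λ₀=58.9°): φ=72.33049700°, λ−λ₀=32.59490500°
scale k = 1.18902414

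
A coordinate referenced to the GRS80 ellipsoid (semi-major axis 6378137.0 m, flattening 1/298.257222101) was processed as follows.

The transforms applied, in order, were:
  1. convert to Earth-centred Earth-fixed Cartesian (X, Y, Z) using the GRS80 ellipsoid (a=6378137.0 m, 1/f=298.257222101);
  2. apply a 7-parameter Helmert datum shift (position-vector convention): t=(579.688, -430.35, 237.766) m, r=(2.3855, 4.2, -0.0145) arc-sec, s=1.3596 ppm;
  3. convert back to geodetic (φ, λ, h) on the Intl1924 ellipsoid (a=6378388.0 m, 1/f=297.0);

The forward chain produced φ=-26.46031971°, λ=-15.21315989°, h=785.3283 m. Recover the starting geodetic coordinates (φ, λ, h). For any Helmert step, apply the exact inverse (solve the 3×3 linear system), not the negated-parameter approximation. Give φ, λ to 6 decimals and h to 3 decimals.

start: φ=-26.460320°, λ=-15.213160°, h=785.328 m
→ ECEF (a=6378388.000, f=1/297.0): X=5514460.4423, Y=-1499605.9030, Z=-2825198.2941
→ Helmert⁻¹: X=5513930.8923, Y=-1499205.8024, Z=-2825302.6044
→ geod (Bowring, a=6378137.000): φ=-26.46298300°, λ=-15.21068200°, h=513.2720 m

φ=-26.462983°, λ=-15.210682°, h=513.272 m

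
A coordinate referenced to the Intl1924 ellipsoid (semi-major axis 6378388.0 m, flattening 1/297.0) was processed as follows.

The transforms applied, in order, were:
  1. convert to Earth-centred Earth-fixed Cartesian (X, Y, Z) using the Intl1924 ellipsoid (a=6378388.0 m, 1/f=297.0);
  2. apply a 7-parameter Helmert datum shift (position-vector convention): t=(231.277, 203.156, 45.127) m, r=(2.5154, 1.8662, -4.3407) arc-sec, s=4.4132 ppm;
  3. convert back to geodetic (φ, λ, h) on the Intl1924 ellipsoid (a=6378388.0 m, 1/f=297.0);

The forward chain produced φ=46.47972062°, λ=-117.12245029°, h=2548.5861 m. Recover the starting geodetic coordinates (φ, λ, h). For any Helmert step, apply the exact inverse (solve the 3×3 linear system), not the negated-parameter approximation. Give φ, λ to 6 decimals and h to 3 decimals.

φ=46.477961°, λ=-117.123534°, h=2685.019 m

start: φ=46.479721°, λ=-117.122450°, h=2548.586 m
→ ECEF (a=6378388.000, f=1/297.0): X=-2006738.4672, Y=-3917724.6831, Z=4604060.8096
→ Helmert⁻¹: X=-2006920.0930, Y=-3917896.6367, Z=4604024.9852
→ geod (Bowring, a=6378388.000): φ=46.47796100°, λ=-117.12353400°, h=2685.0190 m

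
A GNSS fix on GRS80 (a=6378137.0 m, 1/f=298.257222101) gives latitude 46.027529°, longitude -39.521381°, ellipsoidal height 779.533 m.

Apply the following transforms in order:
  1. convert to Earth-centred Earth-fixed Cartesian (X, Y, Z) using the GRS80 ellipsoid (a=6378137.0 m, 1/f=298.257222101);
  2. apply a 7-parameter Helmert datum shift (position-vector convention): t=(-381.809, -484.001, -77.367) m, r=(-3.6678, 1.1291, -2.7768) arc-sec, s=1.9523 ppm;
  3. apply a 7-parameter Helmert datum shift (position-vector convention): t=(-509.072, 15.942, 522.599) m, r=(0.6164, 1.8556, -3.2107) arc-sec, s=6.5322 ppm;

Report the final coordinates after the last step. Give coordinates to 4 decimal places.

start: φ=46.027529°, λ=-39.521381°, h=779.533 m
→ ECEF (a=6378137.000, f=1/298.257222101): X=3422382.3737, Y=-2823339.9498, Z=4567933.6007
→ Helmert 7p (PV): X=3421994.2425, Y=-2823794.3089, Z=4567896.6221
→ Helmert 7p (PV): X=3421504.6624, Y=-2823863.7301, Z=4568409.8357

X=3421504.6624 m, Y=-2823863.7301 m, Z=4568409.8357 m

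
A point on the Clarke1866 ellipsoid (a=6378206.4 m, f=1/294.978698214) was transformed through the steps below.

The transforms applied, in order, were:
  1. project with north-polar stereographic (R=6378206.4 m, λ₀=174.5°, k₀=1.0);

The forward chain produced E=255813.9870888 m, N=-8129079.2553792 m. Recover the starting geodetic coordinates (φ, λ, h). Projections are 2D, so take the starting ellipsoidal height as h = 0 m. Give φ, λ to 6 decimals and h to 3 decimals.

φ=24.959293°, λ=176.302446°, h=0.000 m

start: E=255813.9871, N=-8129079.2554 m
→ stereo⁻¹: φ=24.95929300°, λ=176.30244600°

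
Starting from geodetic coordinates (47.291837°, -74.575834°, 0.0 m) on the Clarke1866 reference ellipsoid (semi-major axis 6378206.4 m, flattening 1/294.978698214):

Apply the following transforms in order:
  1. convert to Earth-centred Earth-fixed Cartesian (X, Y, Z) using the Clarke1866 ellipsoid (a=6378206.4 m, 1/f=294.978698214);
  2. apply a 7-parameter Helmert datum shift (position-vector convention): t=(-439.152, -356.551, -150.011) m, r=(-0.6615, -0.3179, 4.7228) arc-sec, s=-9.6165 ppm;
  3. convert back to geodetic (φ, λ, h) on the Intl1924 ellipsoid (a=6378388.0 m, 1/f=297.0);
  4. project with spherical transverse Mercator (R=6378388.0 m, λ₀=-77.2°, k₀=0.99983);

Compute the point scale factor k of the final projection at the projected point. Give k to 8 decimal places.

start: φ=47.291837°, λ=-74.575834°, h=0.000 m
→ ECEF (a=6378206.400, f=1/294.978698214): X=1152692.3952, Y=-4177939.7032, Z=4663627.2733
→ Helmert 7p (PV): X=1152330.6312, Y=-4178214.7281, Z=4663447.5897
→ geod (Bowring, a=6378388.000): φ=47.28830998°, λ=-74.58141103°, h=-278.0525 m
→ into tm (λ₀=-77.2°): φ=47.28830998°, λ−λ₀=2.61858897°
scale k = 1.00031045

1.00031045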